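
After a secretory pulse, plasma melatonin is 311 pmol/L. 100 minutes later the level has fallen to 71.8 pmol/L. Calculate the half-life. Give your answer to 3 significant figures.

A/A₀ = 71.8/311 ≈ 0.23087.
n = log₂(4.3315) ≈ 2.1149 half-lives elapsed in 100 minutes.
t½ = 100/2.1149 ≈ 47.284 minutes.

47.3 minutes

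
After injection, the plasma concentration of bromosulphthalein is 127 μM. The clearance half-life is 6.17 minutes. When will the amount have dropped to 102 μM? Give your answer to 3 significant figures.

Fraction remaining = 102/127 ≈ 0.80315.
n = log₂(127/102) = ln(1.2451)/ln 2 ≈ 0.31626 half-lives.
t = n × t½ = 0.31626 × 6.17 ≈ 1.9513 minutes.

1.95 minutes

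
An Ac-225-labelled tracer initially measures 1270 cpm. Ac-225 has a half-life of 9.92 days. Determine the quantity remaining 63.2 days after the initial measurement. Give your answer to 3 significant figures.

15.3 cpm

Number of half-lives: n = 63.2/9.92 ≈ 6.371.
Remaining = 1270 × (1/2)^6.371 = 1270 × 0.012082 ≈ 15.344 cpm.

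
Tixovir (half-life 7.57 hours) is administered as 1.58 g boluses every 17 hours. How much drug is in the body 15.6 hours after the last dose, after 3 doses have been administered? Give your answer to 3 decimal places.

The 3 doses were given 49.6, 32.6, 15.6 hours ago.
Total = 1.58·(1/2)^(49.6/7.57) + 1.58·(1/2)^(32.6/7.57) + 1.58·(1/2)^(15.6/7.57)
      = 0.016837 + 0.079851 + 0.37871 ≈ 0.4754 g.

0.475 g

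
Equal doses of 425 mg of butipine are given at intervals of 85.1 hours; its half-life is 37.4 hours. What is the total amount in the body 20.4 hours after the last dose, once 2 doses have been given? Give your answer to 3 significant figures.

351 mg

The 2 doses were given 105.5, 20.4 hours ago.
Total = 425·(1/2)^(105.5/37.4) + 425·(1/2)^(20.4/37.4)
      = 60.149 + 291.2 ≈ 351.35 mg.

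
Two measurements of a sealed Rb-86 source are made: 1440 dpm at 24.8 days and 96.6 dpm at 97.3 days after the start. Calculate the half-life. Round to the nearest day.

Over Δt = 97.3 − 24.8 = 72.5 days, the level fell by a factor of 1440/96.6 ≈ 14.907.
n = log₂(14.907) ≈ 3.8979 half-lives, so t½ = 72.5/3.8979 ≈ 18.6 days.

19 days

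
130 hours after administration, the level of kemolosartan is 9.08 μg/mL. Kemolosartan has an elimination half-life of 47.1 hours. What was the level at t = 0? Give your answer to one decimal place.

61.5 μg/mL

Number of half-lives elapsed: n = 130/47.1 ≈ 2.7601.
A₀ = A × 2^n = 9.08 × 2^2.7601 = 9.08 × 6.7744 ≈ 61.511 μg/mL.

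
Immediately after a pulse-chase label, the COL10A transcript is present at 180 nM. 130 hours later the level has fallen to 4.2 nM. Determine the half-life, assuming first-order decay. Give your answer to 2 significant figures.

A/A₀ = 4.2/180 ≈ 0.023333.
n = log₂(42.857) ≈ 5.4215 half-lives elapsed in 130 hours.
t½ = 130/5.4215 ≈ 23.979 hours.

24 hours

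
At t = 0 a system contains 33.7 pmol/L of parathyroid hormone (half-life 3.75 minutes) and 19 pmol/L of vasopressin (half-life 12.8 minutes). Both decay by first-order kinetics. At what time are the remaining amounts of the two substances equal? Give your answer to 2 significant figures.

4.4 minutes

Set 33.7·(1/2)^(t/3.75) = 19·(1/2)^(t/12.8).
Taking log₂: log₂(33.7/19) = t·(1/3.75 − 1/12.8).
log₂(1.7737) = 0.82675; 1/3.75 − 1/12.8 = 0.18854.
t = 0.82675 / 0.18854 ≈ 4.385 minutes.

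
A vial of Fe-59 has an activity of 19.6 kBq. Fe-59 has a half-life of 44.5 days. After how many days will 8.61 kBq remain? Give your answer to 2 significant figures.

53 days

Fraction remaining = 8.61/19.6 ≈ 0.43929.
n = log₂(19.6/8.61) = ln(2.2764)/ln 2 ≈ 1.1868 half-lives.
t = n × t½ = 1.1868 × 44.5 ≈ 52.811 days.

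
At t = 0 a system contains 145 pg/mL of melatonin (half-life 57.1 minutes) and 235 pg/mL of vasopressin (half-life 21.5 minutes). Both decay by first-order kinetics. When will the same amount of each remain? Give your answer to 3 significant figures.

Set 145·(1/2)^(t/57.1) = 235·(1/2)^(t/21.5).
Taking log₂: log₂(145/235) = t·(1/57.1 − 1/21.5).
log₂(0.61702) = -0.69661; 1/57.1 − 1/21.5 = -0.028998.
t = -0.69661 / -0.028998 ≈ 24.022 minutes.

24.0 minutes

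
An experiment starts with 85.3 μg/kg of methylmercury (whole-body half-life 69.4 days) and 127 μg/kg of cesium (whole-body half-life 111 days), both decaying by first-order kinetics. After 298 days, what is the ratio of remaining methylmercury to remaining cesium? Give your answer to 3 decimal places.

0.220

methylmercury: 85.3 × (1/2)^(298/69.4) = 85.3 × (1/2)^4.2939 ≈ 4.3485 μg/kg.
cesium: 127 × (1/2)^(298/111) = 127 × (1/2)^2.6847 ≈ 19.753 μg/kg.
Ratio ≈ 4.3485 / 19.753 ≈ 0.22014.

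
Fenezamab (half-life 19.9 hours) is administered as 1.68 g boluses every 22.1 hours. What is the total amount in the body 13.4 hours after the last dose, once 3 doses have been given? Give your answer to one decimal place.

1.8 g

The 3 doses were given 57.6, 35.5, 13.4 hours ago.
Total = 1.68·(1/2)^(57.6/19.9) + 1.68·(1/2)^(35.5/19.9) + 1.68·(1/2)^(13.4/19.9)
      = 0.22594 + 0.48786 + 1.0534 ≈ 1.7672 g.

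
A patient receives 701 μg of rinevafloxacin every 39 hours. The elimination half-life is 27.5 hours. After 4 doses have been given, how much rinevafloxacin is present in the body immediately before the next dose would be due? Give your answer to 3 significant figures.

411 μg

The 4 doses were given 156, 117, 78, 39 hours ago.
Total = 701·(1/2)^(156/27.5) + 701·(1/2)^(117/27.5) + 701·(1/2)^(78/27.5) + 701·(1/2)^(39/27.5)
      = 13.742 + 36.726 + 98.149 + 262.3 ≈ 410.92 μg.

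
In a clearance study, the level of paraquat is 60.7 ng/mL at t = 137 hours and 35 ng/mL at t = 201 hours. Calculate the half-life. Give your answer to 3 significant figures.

Over Δt = 201 − 137 = 64 hours, the level fell by a factor of 60.7/35 ≈ 1.7343.
n = log₂(1.7343) ≈ 0.79434 half-lives, so t½ = 64/0.79434 ≈ 80.57 hours.

80.6 hours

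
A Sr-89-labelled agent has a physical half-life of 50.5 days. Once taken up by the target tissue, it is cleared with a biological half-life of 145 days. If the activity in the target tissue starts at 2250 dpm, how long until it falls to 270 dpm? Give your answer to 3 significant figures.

115 days

1/t_eff = 1/t_phys + 1/t_biol = 1/50.5 + 1/145 = 0.026699 per day.
t_eff = 50.5 × 145 / (50.5 + 145) ≈ 37.455 days.
n = log₂(2250/270) ≈ 3.0589; t = 3.0589 × 37.455 ≈ 114.57 days.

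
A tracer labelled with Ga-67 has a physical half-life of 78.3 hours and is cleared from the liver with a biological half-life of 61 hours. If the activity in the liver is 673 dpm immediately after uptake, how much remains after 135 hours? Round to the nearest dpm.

44 dpm

1/t_eff = 1/t_phys + 1/t_biol = 1/78.3 + 1/61 = 0.029165 per hour.
t_eff = 78.3 × 61 / (78.3 + 61) ≈ 34.288 hours.
Remaining = 673 × (1/2)^(135/34.288) = 673 × (1/2)^3.9373 ≈ 43.932 dpm.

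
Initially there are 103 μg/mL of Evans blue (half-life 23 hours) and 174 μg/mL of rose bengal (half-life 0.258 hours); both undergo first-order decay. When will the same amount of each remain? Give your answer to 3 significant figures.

Set 103·(1/2)^(t/23) = 174·(1/2)^(t/0.258).
Taking log₂: log₂(103/174) = t·(1/23 − 1/0.258).
log₂(0.59195) = -0.75644; 1/23 − 1/0.258 = -3.8325.
t = -0.75644 / -3.8325 ≈ 0.19738 hours.

0.197 hours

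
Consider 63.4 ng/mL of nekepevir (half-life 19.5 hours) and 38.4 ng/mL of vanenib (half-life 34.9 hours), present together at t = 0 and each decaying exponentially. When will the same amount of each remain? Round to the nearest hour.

Set 63.4·(1/2)^(t/19.5) = 38.4·(1/2)^(t/34.9).
Taking log₂: log₂(63.4/38.4) = t·(1/19.5 − 1/34.9).
log₂(1.651) = 0.72338; 1/19.5 − 1/34.9 = 0.022629.
t = 0.72338 / 0.022629 ≈ 31.967 hours.

32 hours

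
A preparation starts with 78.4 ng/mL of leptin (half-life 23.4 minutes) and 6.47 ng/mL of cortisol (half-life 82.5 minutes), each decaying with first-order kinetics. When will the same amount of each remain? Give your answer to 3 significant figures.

Set 78.4·(1/2)^(t/23.4) = 6.47·(1/2)^(t/82.5).
Taking log₂: log₂(78.4/6.47) = t·(1/23.4 − 1/82.5).
log₂(12.117) = 3.599; 1/23.4 − 1/82.5 = 0.030614.
t = 3.599 / 0.030614 ≈ 117.56 minutes.

118 minutes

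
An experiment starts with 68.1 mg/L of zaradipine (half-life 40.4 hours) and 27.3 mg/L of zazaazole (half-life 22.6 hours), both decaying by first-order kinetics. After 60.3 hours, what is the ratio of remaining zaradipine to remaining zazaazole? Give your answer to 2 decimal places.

5.63

zaradipine: 68.1 × (1/2)^(60.3/40.4) = 68.1 × (1/2)^1.4926 ≈ 24.201 mg/L.
zazaazole: 27.3 × (1/2)^(60.3/22.6) = 27.3 × (1/2)^2.6681 ≈ 4.2951 mg/L.
Ratio ≈ 24.201 / 4.2951 ≈ 5.6346.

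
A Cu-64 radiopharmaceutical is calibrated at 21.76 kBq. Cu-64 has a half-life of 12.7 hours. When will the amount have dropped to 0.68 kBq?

63.5 hours

0.68/21.76 = 1/32, so 5 half-lives have elapsed.
t = 5 × 12.7 = 63.5 hours.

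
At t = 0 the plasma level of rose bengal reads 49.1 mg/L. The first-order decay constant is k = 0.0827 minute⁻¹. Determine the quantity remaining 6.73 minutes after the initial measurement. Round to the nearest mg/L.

28 mg/L

t½ = ln 2 / k = 0.69315 / 0.0827 ≈ 8.3815 minutes.
Number of half-lives: n = 6.73/8.3815 ≈ 0.80296.
Remaining = 49.1 × (1/2)^0.80296 = 49.1 × 0.57317 ≈ 28.143 mg/L.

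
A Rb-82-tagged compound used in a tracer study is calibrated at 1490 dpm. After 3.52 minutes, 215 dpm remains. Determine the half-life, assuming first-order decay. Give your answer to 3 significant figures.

1.26 minutes

A/A₀ = 215/1490 ≈ 0.1443.
n = log₂(6.9302) ≈ 2.7929 half-lives elapsed in 3.52 minutes.
t½ = 3.52/2.7929 ≈ 1.2603 minutes.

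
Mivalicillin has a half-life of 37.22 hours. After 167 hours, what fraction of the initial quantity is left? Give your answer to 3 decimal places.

n = 167/37.22 ≈ 4.4868 half-lives.
Fraction remaining = (1/2)^4.4868 ≈ 0.044599.

0.045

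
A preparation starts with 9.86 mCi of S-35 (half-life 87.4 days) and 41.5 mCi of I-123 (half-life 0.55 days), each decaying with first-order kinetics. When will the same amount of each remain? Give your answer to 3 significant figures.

1.15 days

Set 9.86·(1/2)^(t/87.4) = 41.5·(1/2)^(t/0.55).
Taking log₂: log₂(9.86/41.5) = t·(1/87.4 − 1/0.55).
log₂(0.23759) = -2.0735; 1/87.4 − 1/0.55 = -1.8067.
t = -2.0735 / -1.8067 ≈ 1.1476 days.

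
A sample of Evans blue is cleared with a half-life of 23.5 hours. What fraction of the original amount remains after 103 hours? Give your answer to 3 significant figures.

0.0479

n = 103/23.5 ≈ 4.383 half-lives.
Fraction remaining = (1/2)^4.383 ≈ 0.047928.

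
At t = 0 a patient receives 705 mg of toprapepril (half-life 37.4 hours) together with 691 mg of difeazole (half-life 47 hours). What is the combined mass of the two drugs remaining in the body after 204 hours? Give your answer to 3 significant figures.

50.2 mg

toprapepril: 705 × (1/2)^(204/37.4) = 705 × (1/2)^5.4545 ≈ 16.077 mg.
difeazole: 691 × (1/2)^(204/47) = 691 × (1/2)^4.3404 ≈ 34.11 mg.
Total = 16.077 + 34.11 ≈ 50.187 mg.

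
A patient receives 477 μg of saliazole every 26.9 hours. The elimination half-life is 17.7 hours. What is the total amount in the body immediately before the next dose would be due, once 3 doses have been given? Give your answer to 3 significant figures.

The 3 doses were given 80.7, 53.8, 26.9 hours ago.
Total = 477·(1/2)^(80.7/17.7) + 477·(1/2)^(53.8/17.7) + 477·(1/2)^(26.9/17.7)
      = 20.231 + 58.013 + 166.35 ≈ 244.59 μg.

245 μg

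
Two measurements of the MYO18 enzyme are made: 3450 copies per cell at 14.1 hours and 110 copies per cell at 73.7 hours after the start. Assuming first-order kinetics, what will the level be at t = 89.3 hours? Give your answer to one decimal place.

44.6 copies per cell

Over Δt = 73.7 − 14.1 = 59.6 hours, the level fell by a factor of 3450/110 ≈ 31.364.
n = log₂(31.364) ≈ 4.971 half-lives, so t½ = 59.6/4.971 ≈ 11.989 hours.
From t = 73.7 to t = 89.3: 110 × (1/2)^((89.3−73.7)/11.989) ≈ 44.639 copies per cell.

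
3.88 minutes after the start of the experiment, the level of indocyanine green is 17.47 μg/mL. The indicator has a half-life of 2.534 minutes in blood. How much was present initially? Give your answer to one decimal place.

Number of half-lives elapsed: n = 3.88/2.534 ≈ 1.5312.
A₀ = A × 2^n = 17.47 × 2^1.5312 = 17.47 × 2.8902 ≈ 50.492 μg/mL.

50.5 μg/mL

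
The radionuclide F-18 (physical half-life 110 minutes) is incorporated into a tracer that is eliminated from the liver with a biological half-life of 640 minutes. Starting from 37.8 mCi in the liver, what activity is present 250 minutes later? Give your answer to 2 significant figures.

6.0 mCi

1/t_eff = 1/t_phys + 1/t_biol = 1/110 + 1/640 = 0.010653 per minute.
t_eff = 110 × 640 / (110 + 640) ≈ 93.867 minutes.
Remaining = 37.8 × (1/2)^(250/93.867) = 37.8 × (1/2)^2.6634 ≈ 5.9668 mCi.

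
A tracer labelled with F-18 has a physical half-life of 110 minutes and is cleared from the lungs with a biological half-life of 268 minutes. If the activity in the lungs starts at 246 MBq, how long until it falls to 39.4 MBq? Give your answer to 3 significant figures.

206 minutes

1/t_eff = 1/t_phys + 1/t_biol = 1/110 + 1/268 = 0.012822 per minute.
t_eff = 110 × 268 / (110 + 268) ≈ 77.989 minutes.
n = log₂(246/39.4) ≈ 2.6424; t = 2.6424 × 77.989 ≈ 206.08 minutes.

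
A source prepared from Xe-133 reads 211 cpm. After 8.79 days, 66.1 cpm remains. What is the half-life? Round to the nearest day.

5 days

A/A₀ = 66.1/211 ≈ 0.31327.
n = log₂(3.1921) ≈ 1.6745 half-lives elapsed in 8.79 days.
t½ = 8.79/1.6745 ≈ 5.2493 days.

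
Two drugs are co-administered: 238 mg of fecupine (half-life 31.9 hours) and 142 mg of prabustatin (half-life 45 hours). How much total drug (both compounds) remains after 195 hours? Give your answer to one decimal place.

10.5 mg

fecupine: 238 × (1/2)^(195/31.9) = 238 × (1/2)^6.1129 ≈ 3.4389 mg.
prabustatin: 142 × (1/2)^(195/45) = 142 × (1/2)^4.3333 ≈ 7.0441 mg.
Total = 3.4389 + 7.0441 ≈ 10.483 mg.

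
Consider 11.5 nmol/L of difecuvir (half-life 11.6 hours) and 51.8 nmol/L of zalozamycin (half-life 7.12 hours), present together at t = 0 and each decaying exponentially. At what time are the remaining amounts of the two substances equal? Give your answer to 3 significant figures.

Set 11.5·(1/2)^(t/11.6) = 51.8·(1/2)^(t/7.12).
Taking log₂: log₂(11.5/51.8) = t·(1/11.6 − 1/7.12).
log₂(0.22201) = -2.1713; 1/11.6 − 1/7.12 = -0.054243.
t = -2.1713 / -0.054243 ≈ 40.03 hours.

40.0 hours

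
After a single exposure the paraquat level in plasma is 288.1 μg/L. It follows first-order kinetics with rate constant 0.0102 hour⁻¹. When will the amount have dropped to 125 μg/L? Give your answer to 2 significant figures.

t½ = ln 2 / k = 0.69315 / 0.0102 ≈ 67.956 hours.
Fraction remaining = 125/288.1 ≈ 0.43388.
n = log₂(288.1/125) = ln(2.3048)/ln 2 ≈ 1.2046 half-lives.
t = n × t½ = 1.2046 × 67.956 ≈ 81.862 hours.

82 hours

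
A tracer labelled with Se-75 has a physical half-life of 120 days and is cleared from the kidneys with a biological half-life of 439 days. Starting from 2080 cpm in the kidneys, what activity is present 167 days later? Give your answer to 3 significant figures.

609 cpm

1/t_eff = 1/t_phys + 1/t_biol = 1/120 + 1/439 = 0.010611 per day.
t_eff = 120 × 439 / (120 + 439) ≈ 94.24 days.
Remaining = 2080 × (1/2)^(167/94.24) = 2080 × (1/2)^1.7721 ≈ 609 cpm.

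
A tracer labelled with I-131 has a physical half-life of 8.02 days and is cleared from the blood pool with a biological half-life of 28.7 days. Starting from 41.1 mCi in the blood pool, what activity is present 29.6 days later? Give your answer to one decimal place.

1/t_eff = 1/t_phys + 1/t_biol = 1/8.02 + 1/28.7 = 0.15953 per day.
t_eff = 8.02 × 28.7 / (8.02 + 28.7) ≈ 6.2684 days.
Remaining = 41.1 × (1/2)^(29.6/6.2684) = 41.1 × (1/2)^4.7221 ≈ 1.5572 mCi.

1.6 mCi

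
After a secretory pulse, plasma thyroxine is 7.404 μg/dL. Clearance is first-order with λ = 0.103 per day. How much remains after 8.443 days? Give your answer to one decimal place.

3.1 μg/dL

t½ = ln 2 / λ = 0.69315 / 0.103 ≈ 6.7296 days.
Number of half-lives: n = 8.443/6.7296 ≈ 1.2546.
Remaining = 7.404 × (1/2)^1.2546 = 7.404 × 0.41911 ≈ 3.1031 μg/dL.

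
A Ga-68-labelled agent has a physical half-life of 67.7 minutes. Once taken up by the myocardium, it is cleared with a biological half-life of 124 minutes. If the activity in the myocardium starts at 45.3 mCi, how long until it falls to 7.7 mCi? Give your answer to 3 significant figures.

112 minutes

1/t_eff = 1/t_phys + 1/t_biol = 1/67.7 + 1/124 = 0.022836 per minute.
t_eff = 67.7 × 124 / (67.7 + 124) ≈ 43.791 minutes.
n = log₂(45.3/7.7) ≈ 2.5566; t = 2.5566 × 43.791 ≈ 111.96 minutes.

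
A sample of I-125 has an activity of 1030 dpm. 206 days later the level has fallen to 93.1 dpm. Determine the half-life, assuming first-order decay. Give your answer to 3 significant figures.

A/A₀ = 93.1/1030 ≈ 0.090388.
n = log₂(11.063) ≈ 3.4677 half-lives elapsed in 206 days.
t½ = 206/3.4677 ≈ 59.405 days.

59.4 days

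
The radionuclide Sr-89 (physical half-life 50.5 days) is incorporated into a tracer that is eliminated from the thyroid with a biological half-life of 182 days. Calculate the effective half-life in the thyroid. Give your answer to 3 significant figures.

1/t_eff = 1/t_phys + 1/t_biol = 1/50.5 + 1/182 = 0.025296 per day.
t_eff = 50.5 × 182 / (50.5 + 182) ≈ 39.531 days.

39.5 days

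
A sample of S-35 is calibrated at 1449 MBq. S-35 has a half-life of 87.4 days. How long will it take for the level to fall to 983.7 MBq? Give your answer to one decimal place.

48.8 days

Fraction remaining = 983.7/1449 ≈ 0.67888.
n = log₂(1449/983.7) = ln(1.473)/ln 2 ≈ 0.55877 half-lives.
t = n × t½ = 0.55877 × 87.4 ≈ 48.836 days.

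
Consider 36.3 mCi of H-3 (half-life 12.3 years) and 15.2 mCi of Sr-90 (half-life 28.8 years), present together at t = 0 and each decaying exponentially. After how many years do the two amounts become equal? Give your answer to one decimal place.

27.0 years

Set 36.3·(1/2)^(t/12.3) = 15.2·(1/2)^(t/28.8).
Taking log₂: log₂(36.3/15.2) = t·(1/12.3 − 1/28.8).
log₂(2.3882) = 1.2559; 1/12.3 − 1/28.8 = 0.046579.
t = 1.2559 / 0.046579 ≈ 26.963 years.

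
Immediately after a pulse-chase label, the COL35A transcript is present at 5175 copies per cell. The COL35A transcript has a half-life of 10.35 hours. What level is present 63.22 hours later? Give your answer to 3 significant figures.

Number of half-lives: n = 63.22/10.35 ≈ 6.1082.
Remaining = 5175 × (1/2)^6.1082 = 5175 × 0.014496 ≈ 75.016 copies per cell.

75.0 copies per cell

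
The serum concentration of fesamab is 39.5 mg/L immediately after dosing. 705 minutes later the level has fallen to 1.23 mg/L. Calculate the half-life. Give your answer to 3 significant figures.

141 minutes

A/A₀ = 1.23/39.5 ≈ 0.031139.
n = log₂(32.114) ≈ 5.0051 half-lives elapsed in 705 minutes.
t½ = 705/5.0051 ≈ 140.86 minutes.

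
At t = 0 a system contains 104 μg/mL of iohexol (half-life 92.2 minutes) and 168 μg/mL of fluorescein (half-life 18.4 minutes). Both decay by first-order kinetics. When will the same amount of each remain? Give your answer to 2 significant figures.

16 minutes

Set 104·(1/2)^(t/92.2) = 168·(1/2)^(t/18.4).
Taking log₂: log₂(104/168) = t·(1/92.2 − 1/18.4).
log₂(0.61905) = -0.69188; 1/92.2 − 1/18.4 = -0.043502.
t = -0.69188 / -0.043502 ≈ 15.905 minutes.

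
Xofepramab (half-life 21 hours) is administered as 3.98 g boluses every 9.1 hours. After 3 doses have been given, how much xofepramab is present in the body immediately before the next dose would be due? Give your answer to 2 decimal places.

The 3 doses were given 27.3, 18.2, 9.1 hours ago.
Total = 3.98·(1/2)^(27.3/21) + 3.98·(1/2)^(18.2/21) + 3.98·(1/2)^(9.1/21)
      = 1.6164 + 2.1827 + 2.9474 ≈ 6.7464 g.

6.75 g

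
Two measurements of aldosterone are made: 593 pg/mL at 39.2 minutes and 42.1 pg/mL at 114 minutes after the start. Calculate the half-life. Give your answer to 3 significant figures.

Over Δt = 114 − 39.2 = 74.8 minutes, the level fell by a factor of 593/42.1 ≈ 14.086.
n = log₂(14.086) ≈ 3.8161 half-lives, so t½ = 74.8/3.8161 ≈ 19.601 minutes.

19.6 minutes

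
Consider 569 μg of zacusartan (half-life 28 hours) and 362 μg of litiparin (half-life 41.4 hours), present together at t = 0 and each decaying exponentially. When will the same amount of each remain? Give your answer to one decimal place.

Set 569·(1/2)^(t/28) = 362·(1/2)^(t/41.4).
Taking log₂: log₂(569/362) = t·(1/28 − 1/41.4).
log₂(1.5718) = 0.65244; 1/28 − 1/41.4 = 0.01156.
t = 0.65244 / 0.01156 ≈ 56.441 hours.

56.4 hours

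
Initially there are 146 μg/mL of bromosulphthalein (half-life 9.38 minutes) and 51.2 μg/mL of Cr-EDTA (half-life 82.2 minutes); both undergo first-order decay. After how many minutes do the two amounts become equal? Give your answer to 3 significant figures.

Set 146·(1/2)^(t/9.38) = 51.2·(1/2)^(t/82.2).
Taking log₂: log₂(146/51.2) = t·(1/9.38 − 1/82.2).
log₂(2.8516) = 1.5118; 1/9.38 − 1/82.2 = 0.094444.
t = 1.5118 / 0.094444 ≈ 16.007 minutes.

16.0 minutes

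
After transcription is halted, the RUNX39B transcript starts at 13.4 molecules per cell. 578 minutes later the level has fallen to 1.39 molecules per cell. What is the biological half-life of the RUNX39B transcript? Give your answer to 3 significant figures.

177 minutes

A/A₀ = 1.39/13.4 ≈ 0.10373.
n = log₂(9.6403) ≈ 3.2691 half-lives elapsed in 578 minutes.
t½ = 578/3.2691 ≈ 176.81 minutes.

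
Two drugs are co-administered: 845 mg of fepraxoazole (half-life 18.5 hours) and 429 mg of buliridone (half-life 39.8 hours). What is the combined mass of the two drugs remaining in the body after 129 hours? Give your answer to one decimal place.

fepraxoazole: 845 × (1/2)^(129/18.5) = 845 × (1/2)^6.973 ≈ 6.7264 mg.
buliridone: 429 × (1/2)^(129/39.8) = 429 × (1/2)^3.2412 ≈ 45.369 mg.
Total = 6.7264 + 45.369 ≈ 52.095 mg.

52.1 mg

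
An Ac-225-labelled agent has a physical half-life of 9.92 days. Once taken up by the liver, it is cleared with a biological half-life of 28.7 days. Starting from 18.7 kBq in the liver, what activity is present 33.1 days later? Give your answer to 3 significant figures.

0.832 kBq

1/t_eff = 1/t_phys + 1/t_biol = 1/9.92 + 1/28.7 = 0.13565 per day.
t_eff = 9.92 × 28.7 / (9.92 + 28.7) ≈ 7.3719 days.
Remaining = 18.7 × (1/2)^(33.1/7.3719) = 18.7 × (1/2)^4.49 ≈ 0.83218 kBq.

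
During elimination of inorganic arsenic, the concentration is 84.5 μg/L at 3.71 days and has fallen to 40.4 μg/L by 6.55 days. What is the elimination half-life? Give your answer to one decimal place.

Over Δt = 6.55 − 3.71 = 2.84 days, the level fell by a factor of 84.5/40.4 ≈ 2.0916.
n = log₂(2.0916) ≈ 1.0646 half-lives, so t½ = 2.84/1.0646 ≈ 2.6677 days.

2.7 days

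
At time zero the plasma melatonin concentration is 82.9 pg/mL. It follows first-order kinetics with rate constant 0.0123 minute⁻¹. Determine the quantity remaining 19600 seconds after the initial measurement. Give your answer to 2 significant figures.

1.5 pg/mL

t½ = ln 2 / k = 0.69315 / 0.0123 ≈ 56.353 minutes.
Convert the elapsed time: 19600 seconds = 326.667 minutes.
Number of half-lives: n = 326.667/56.353 ≈ 5.7967.
Remaining = 82.9 × (1/2)^5.7967 = 82.9 × 0.017989 ≈ 1.4913 pg/mL.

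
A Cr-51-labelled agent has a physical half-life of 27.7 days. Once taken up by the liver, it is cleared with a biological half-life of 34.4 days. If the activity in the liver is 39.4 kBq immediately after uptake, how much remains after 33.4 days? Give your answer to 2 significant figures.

1/t_eff = 1/t_phys + 1/t_biol = 1/27.7 + 1/34.4 = 0.065171 per day.
t_eff = 27.7 × 34.4 / (27.7 + 34.4) ≈ 15.344 days.
Remaining = 39.4 × (1/2)^(33.4/15.344) = 39.4 × (1/2)^2.1767 ≈ 8.7145 kBq.

8.7 kBq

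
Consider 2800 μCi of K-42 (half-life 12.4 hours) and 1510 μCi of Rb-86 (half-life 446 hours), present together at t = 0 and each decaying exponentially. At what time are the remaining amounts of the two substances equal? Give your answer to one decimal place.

11.4 hours

Set 2800·(1/2)^(t/12.4) = 1510·(1/2)^(t/446).
Taking log₂: log₂(2800/1510) = t·(1/12.4 − 1/446).
log₂(1.8543) = 0.89088; 1/12.4 − 1/446 = 0.078403.
t = 0.89088 / 0.078403 ≈ 11.363 hours.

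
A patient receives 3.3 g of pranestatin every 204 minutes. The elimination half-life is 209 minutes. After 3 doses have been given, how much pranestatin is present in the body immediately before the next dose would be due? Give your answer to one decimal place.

3.0 g

The 3 doses were given 612, 408, 204 minutes ago.
Total = 3.3·(1/2)^(612/209) + 3.3·(1/2)^(408/209) + 3.3·(1/2)^(204/209)
      = 0.43354 + 0.85282 + 1.6776 ≈ 2.9639 g.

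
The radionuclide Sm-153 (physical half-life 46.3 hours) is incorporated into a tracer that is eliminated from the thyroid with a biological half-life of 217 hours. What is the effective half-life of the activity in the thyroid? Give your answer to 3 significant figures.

38.2 hours

1/t_eff = 1/t_phys + 1/t_biol = 1/46.3 + 1/217 = 0.026207 per hour.
t_eff = 46.3 × 217 / (46.3 + 217) ≈ 38.158 hours.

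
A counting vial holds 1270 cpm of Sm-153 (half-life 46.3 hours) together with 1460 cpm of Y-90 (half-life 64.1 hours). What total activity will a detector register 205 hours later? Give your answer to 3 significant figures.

Sm-153: 1270 × (1/2)^(205/46.3) = 1270 × (1/2)^4.4276 ≈ 59.013 cpm.
Y-90: 1460 × (1/2)^(205/64.1) = 1460 × (1/2)^3.1981 ≈ 159.08 cpm.
Total = 59.013 + 159.08 ≈ 218.1 cpm.

218 cpm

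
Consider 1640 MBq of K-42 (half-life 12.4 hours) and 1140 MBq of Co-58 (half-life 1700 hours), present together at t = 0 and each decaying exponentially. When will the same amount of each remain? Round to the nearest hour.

Set 1640·(1/2)^(t/12.4) = 1140·(1/2)^(t/1700).
Taking log₂: log₂(1640/1140) = t·(1/12.4 − 1/1700).
log₂(1.4386) = 0.52466; 1/12.4 − 1/1700 = 0.080057.
t = 0.52466 / 0.080057 ≈ 6.5536 hours.

7 hours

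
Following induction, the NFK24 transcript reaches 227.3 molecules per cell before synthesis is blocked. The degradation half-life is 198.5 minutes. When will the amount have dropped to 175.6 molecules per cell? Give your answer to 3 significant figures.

73.9 minutes

Fraction remaining = 175.6/227.3 ≈ 0.77255.
n = log₂(227.3/175.6) = ln(1.2944)/ln 2 ≈ 0.3723 half-lives.
t = n × t½ = 0.3723 × 198.5 ≈ 73.903 minutes.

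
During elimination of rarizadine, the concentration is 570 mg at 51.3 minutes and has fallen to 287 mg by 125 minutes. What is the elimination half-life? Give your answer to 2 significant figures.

Over Δt = 125 − 51.3 = 73.7 minutes, the level fell by a factor of 570/287 ≈ 1.9861.
n = log₂(1.9861) ≈ 0.98991 half-lives, so t½ = 73.7/0.98991 ≈ 74.451 minutes.

74 minutes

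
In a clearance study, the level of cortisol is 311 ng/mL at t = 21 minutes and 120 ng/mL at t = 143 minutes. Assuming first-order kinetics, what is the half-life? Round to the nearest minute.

89 minutes

Over Δt = 143 − 21 = 122 minutes, the level fell by a factor of 311/120 ≈ 2.5917.
n = log₂(2.5917) ≈ 1.3739 half-lives, so t½ = 122/1.3739 ≈ 88.8 minutes.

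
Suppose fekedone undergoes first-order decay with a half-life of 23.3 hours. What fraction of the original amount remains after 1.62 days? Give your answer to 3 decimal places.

1.62 days = 38.88 hours.
n = 38.88/23.3 ≈ 1.6687 half-lives.
Fraction remaining = (1/2)^1.6687 ≈ 0.31454.

0.315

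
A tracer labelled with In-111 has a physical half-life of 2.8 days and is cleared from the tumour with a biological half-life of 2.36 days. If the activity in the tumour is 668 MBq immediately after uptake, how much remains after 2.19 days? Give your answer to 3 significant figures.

1/t_eff = 1/t_phys + 1/t_biol = 1/2.8 + 1/2.36 = 0.78087 per day.
t_eff = 2.8 × 2.36 / (2.8 + 2.36) ≈ 1.2806 days.
Remaining = 668 × (1/2)^(2.19/1.2806) = 668 × (1/2)^1.7101 ≈ 204.17 MBq.

204 MBq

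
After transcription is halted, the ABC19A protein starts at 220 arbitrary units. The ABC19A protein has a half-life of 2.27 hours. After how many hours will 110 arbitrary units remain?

110/220 = 1/2, so 1 half-life has elapsed.
t = 1 × 2.27 = 2.27 hours.

2.27 hours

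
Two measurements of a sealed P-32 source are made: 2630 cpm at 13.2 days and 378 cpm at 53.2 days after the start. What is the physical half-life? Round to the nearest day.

Over Δt = 53.2 − 13.2 = 40 days, the level fell by a factor of 2630/378 ≈ 6.9577.
n = log₂(6.9577) ≈ 2.7986 half-lives, so t½ = 40/2.7986 ≈ 14.293 days.

14 days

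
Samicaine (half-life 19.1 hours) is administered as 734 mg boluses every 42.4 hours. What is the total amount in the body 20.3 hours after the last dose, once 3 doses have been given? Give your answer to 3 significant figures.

443 mg

The 3 doses were given 105.1, 62.7, 20.3 hours ago.
Total = 734·(1/2)^(105.1/19.1) + 734·(1/2)^(62.7/19.1) + 734·(1/2)^(20.3/19.1)
      = 16.19 + 75.422 + 351.36 ≈ 442.97 mg.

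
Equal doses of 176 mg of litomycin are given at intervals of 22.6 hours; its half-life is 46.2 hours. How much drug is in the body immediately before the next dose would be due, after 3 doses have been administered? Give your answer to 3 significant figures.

278 mg

The 3 doses were given 67.8, 45.2, 22.6 hours ago.
Total = 176·(1/2)^(67.8/46.2) + 176·(1/2)^(45.2/46.2) + 176·(1/2)^(22.6/46.2)
      = 63.642 + 89.33 + 125.39 ≈ 278.36 mg.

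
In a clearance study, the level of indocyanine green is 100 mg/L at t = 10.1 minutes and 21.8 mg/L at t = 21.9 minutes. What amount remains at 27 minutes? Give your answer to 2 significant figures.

11 mg/L

Over Δt = 21.9 − 10.1 = 11.8 minutes, the level fell by a factor of 100/21.8 ≈ 4.5872.
n = log₂(4.5872) ≈ 2.1976 half-lives, so t½ = 11.8/2.1976 ≈ 5.3695 minutes.
From t = 21.9 to t = 27: 21.8 × (1/2)^((27−21.9)/5.3695) ≈ 11.286 mg/L.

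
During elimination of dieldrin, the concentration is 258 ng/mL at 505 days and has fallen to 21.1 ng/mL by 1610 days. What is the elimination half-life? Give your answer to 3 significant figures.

306 days

Over Δt = 1610 − 505 = 1105 days, the level fell by a factor of 258/21.1 ≈ 12.227.
n = log₂(12.227) ≈ 3.6121 half-lives, so t½ = 1105/3.6121 ≈ 305.92 days.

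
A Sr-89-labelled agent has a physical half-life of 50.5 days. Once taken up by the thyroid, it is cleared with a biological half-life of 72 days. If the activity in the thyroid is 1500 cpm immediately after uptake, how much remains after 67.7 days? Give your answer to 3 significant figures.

309 cpm

1/t_eff = 1/t_phys + 1/t_biol = 1/50.5 + 1/72 = 0.033691 per day.
t_eff = 50.5 × 72 / (50.5 + 72) ≈ 29.682 days.
Remaining = 1500 × (1/2)^(67.7/29.682) = 1500 × (1/2)^2.2809 ≈ 308.66 cpm.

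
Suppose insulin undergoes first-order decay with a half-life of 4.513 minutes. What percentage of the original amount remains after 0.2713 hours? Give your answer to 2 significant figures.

0.2713 hours = 16.278 minutes.
n = 16.278/4.513 ≈ 3.6069 half-lives.
Fraction remaining = (1/2)^3.6069 ≈ 0.082075, i.e. 8.2075%.

8.2%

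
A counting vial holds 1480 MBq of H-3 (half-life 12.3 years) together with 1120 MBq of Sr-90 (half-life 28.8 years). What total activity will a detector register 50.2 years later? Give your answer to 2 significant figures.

420 MBq

H-3: 1480 × (1/2)^(50.2/12.3) = 1480 × (1/2)^4.0813 ≈ 87.431 MBq.
Sr-90: 1120 × (1/2)^(50.2/28.8) = 1120 × (1/2)^1.7431 ≈ 334.58 MBq.
Total = 87.431 + 334.58 ≈ 422.02 MBq.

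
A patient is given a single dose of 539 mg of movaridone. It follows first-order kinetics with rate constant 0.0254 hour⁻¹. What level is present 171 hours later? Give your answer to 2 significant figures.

7.0 mg

t½ = ln 2 / k = 0.69315 / 0.0254 ≈ 27.289 hours.
Number of half-lives: n = 171/27.289 ≈ 6.2662.
Remaining = 539 × (1/2)^6.2662 = 539 × 0.012992 ≈ 7.0028 mg.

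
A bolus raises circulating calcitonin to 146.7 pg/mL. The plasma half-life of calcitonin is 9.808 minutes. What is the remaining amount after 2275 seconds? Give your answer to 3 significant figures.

Convert the elapsed time: 2275 seconds = 37.9167 minutes.
Number of half-lives: n = 37.9167/9.808 ≈ 3.8659.
Remaining = 146.7 × (1/2)^3.8659 = 146.7 × 0.068588 ≈ 10.062 pg/mL.

10.1 pg/mL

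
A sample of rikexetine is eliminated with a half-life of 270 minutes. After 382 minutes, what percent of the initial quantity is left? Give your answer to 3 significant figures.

n = 382/270 ≈ 1.4148 half-lives.
Fraction remaining = (1/2)^1.4148 ≈ 0.37506, i.e. 37.506%.

37.5%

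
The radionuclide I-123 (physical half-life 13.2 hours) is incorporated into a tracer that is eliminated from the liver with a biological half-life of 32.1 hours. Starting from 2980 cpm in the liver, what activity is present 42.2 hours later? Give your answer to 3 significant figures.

131 cpm

1/t_eff = 1/t_phys + 1/t_biol = 1/13.2 + 1/32.1 = 0.10691 per hour.
t_eff = 13.2 × 32.1 / (13.2 + 32.1) ≈ 9.3536 hours.
Remaining = 2980 × (1/2)^(42.2/9.3536) = 2980 × (1/2)^4.5116 ≈ 130.64 cpm.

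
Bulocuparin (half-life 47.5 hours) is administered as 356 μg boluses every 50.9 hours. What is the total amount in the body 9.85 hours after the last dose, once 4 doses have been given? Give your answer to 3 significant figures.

The 4 doses were given 162.55, 111.65, 60.75, 9.85 hours ago.
Total = 356·(1/2)^(162.55/47.5) + 356·(1/2)^(111.65/47.5) + 356·(1/2)^(60.75/47.5) + 356·(1/2)^(9.85/47.5)
      = 33.212 + 69.803 + 146.71 + 308.34 ≈ 558.06 μg.

558 μg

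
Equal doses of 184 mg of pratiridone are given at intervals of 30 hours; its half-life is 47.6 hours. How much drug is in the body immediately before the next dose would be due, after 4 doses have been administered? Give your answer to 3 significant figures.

277 mg

The 4 doses were given 120, 90, 60, 30 hours ago.
Total = 184·(1/2)^(120/47.6) + 184·(1/2)^(90/47.6) + 184·(1/2)^(60/47.6) + 184·(1/2)^(30/47.6)
      = 32.057 + 49.618 + 76.801 + 118.88 ≈ 277.35 mg.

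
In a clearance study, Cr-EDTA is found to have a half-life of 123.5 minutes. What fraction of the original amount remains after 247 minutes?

0.25

n = 247/123.5 ≈ 2 half-lives.
Fraction remaining = (1/2)^2 ≈ 0.25.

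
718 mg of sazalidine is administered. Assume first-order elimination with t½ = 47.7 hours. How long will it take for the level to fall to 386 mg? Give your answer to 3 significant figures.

42.7 hours

Fraction remaining = 386/718 ≈ 0.5376.
n = log₂(718/386) = ln(1.8601)/ln 2 ≈ 0.89538 half-lives.
t = n × t½ = 0.89538 × 47.7 ≈ 42.71 hours.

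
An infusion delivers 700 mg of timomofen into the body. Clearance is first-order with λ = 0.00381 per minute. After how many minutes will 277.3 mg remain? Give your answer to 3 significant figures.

243 minutes

t½ = ln 2 / λ = 0.69315 / 0.00381 ≈ 181.93 minutes.
Fraction remaining = 277.3/700 ≈ 0.39614.
n = log₂(700/277.3) = ln(2.5243)/ln 2 ≈ 1.3359 half-lives.
t = n × t½ = 1.3359 × 181.93 ≈ 243.04 minutes.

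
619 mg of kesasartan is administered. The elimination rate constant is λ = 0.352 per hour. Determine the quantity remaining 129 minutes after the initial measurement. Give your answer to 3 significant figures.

t½ = ln 2 / λ = 0.69315 / 0.352 ≈ 1.9692 hours.
Convert the elapsed time: 129 minutes = 2.15 hours.
Number of half-lives: n = 2.15/1.9692 ≈ 1.0918.
Remaining = 619 × (1/2)^1.0918 = 619 × 0.46917 ≈ 290.41 mg.

290 mg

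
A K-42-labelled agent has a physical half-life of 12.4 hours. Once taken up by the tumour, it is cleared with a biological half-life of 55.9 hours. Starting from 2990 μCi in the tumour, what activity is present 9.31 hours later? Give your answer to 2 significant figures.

1/t_eff = 1/t_phys + 1/t_biol = 1/12.4 + 1/55.9 = 0.098534 per hour.
t_eff = 12.4 × 55.9 / (12.4 + 55.9) ≈ 10.149 hours.
Remaining = 2990 × (1/2)^(9.31/10.149) = 2990 × (1/2)^0.91735 ≈ 1583.1 μCi.

1600 μCi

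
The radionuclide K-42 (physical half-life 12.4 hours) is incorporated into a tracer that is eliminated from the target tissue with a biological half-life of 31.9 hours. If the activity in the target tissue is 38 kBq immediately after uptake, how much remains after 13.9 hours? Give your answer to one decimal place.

1/t_eff = 1/t_phys + 1/t_biol = 1/12.4 + 1/31.9 = 0.11199 per hour.
t_eff = 12.4 × 31.9 / (12.4 + 31.9) ≈ 8.9291 hours.
Remaining = 38 × (1/2)^(13.9/8.9291) = 38 × (1/2)^1.5567 ≈ 12.917 kBq.

12.9 kBq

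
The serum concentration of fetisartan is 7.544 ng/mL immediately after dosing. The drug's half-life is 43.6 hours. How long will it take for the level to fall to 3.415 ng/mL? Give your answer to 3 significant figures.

Fraction remaining = 3.415/7.544 ≈ 0.45268.
n = log₂(7.544/3.415) = ln(2.2091)/ln 2 ≈ 1.1434 half-lives.
t = n × t½ = 1.1434 × 43.6 ≈ 49.854 hours.

49.9 hours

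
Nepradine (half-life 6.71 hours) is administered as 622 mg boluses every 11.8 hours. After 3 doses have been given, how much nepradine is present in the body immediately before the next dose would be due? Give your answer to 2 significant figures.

The 3 doses were given 35.4, 23.6, 11.8 hours ago.
Total = 622·(1/2)^(35.4/6.71) + 622·(1/2)^(23.6/6.71) + 622·(1/2)^(11.8/6.71)
      = 16.056 + 54.328 + 183.83 ≈ 254.21 mg.

250 mg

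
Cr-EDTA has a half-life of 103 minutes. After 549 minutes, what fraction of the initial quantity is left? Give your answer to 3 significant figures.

0.0249

n = 549/103 ≈ 5.3301 half-lives.
Fraction remaining = (1/2)^5.3301 ≈ 0.024859.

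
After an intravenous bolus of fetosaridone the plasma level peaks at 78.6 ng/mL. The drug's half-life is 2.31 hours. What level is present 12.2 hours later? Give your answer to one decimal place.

2.0 ng/mL

Number of half-lives: n = 12.2/2.31 ≈ 5.2814.
Remaining = 78.6 × (1/2)^5.2814 = 78.6 × 0.025713 ≈ 2.021 ng/mL.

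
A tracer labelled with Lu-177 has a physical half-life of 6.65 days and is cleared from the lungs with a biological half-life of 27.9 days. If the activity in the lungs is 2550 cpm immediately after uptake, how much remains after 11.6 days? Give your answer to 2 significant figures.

570 cpm

1/t_eff = 1/t_phys + 1/t_biol = 1/6.65 + 1/27.9 = 0.18622 per day.
t_eff = 6.65 × 27.9 / (6.65 + 27.9) ≈ 5.37 days.
Remaining = 2550 × (1/2)^(11.6/5.37) = 2550 × (1/2)^2.1601 ≈ 570.53 cpm.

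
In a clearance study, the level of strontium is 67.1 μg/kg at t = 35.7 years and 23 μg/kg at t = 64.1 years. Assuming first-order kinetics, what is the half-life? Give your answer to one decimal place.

18.4 years

Over Δt = 64.1 − 35.7 = 28.4 years, the level fell by a factor of 67.1/23 ≈ 2.9174.
n = log₂(2.9174) ≈ 1.5447 half-lives, so t½ = 28.4/1.5447 ≈ 18.386 years.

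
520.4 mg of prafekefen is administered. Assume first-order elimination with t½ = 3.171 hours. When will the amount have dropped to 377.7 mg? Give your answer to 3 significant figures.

Fraction remaining = 377.7/520.4 ≈ 0.72579.
n = log₂(520.4/377.7) = ln(1.3778)/ln 2 ≈ 0.46238 half-lives.
t = n × t½ = 0.46238 × 3.171 ≈ 1.4662 hours.

1.47 hours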